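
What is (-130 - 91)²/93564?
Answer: 48841/93564 ≈ 0.52201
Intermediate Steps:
(-130 - 91)²/93564 = (-221)²*(1/93564) = 48841*(1/93564) = 48841/93564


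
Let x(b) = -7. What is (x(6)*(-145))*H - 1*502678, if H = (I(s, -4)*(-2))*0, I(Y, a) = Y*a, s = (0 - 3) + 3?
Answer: -502678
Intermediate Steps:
s = 0 (s = -3 + 3 = 0)
H = 0 (H = ((0*(-4))*(-2))*0 = (0*(-2))*0 = 0*0 = 0)
(x(6)*(-145))*H - 1*502678 = -7*(-145)*0 - 1*502678 = 1015*0 - 502678 = 0 - 502678 = -502678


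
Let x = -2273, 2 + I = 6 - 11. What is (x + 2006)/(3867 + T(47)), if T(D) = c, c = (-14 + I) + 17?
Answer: -267/3863 ≈ -0.069117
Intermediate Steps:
I = -7 (I = -2 + (6 - 11) = -2 - 5 = -7)
c = -4 (c = (-14 - 7) + 17 = -21 + 17 = -4)
T(D) = -4
(x + 2006)/(3867 + T(47)) = (-2273 + 2006)/(3867 - 4) = -267/3863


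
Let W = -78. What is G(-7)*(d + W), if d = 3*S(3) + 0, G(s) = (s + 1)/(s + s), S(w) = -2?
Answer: -36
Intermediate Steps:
G(s) = (1 + s)/(2*s) (G(s) = (1 + s)/((2*s)) = (1 + s)*(1/(2*s)) = (1 + s)/(2*s))
d = -6 (d = 3*(-2) + 0 = -6 + 0 = -6)
G(-7)*(d + W) = ((1/2)*(1 - 7)/(-7))*(-6 - 78) = ((1/2)*(-1/7)*(-6))*(-84) = (3/7)*(-84) = -36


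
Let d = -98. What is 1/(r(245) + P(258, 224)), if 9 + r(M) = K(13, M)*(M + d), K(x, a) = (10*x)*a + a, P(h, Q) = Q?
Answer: 1/4718180 ≈ 2.1195e-7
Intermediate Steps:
K(x, a) = a + 10*a*x (K(x, a) = 10*a*x + a = a + 10*a*x)
r(M) = -9 + 131*M*(-98 + M) (r(M) = -9 + (M*(1 + 10*13))*(M - 98) = -9 + (M*(1 + 130))*(-98 + M) = -9 + (M*131)*(-98 + M) = -9 + (131*M)*(-98 + M) = -9 + 131*M*(-98 + M))
1/(r(245) + P(258, 224)) = 1/((-9 - 12838*245 + 131*245²) + 224) = 1/((-9 - 3145310 + 131*60025) + 224) = 1/((-9 - 3145310 + 7863275) + 224) = 1/(4717956 + 224) = 1/4718180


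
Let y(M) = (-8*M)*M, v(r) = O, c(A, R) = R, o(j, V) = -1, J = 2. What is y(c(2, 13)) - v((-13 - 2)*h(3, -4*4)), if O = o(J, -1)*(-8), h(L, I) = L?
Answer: -1360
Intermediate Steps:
O = 8 (O = -1*(-8) = 8)
v(r) = 8
y(M) = -8*M²
y(c(2, 13)) - v((-13 - 2)*h(3, -4*4)) = -8*13² - 1*8 = -8*169 - 8 = -1352 - 8 = -1360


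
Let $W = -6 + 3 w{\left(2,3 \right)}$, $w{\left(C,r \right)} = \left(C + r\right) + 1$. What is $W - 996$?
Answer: $-984$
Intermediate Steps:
$w{\left(C,r \right)} = 1 + C + r$
$W = 12$ ($W = -6 + 3 \left(1 + 2 + 3\right) = -6 + 3 \cdot 6 = -6 + 18 = 12$)
$W - 996 = 12 - 996 = -984$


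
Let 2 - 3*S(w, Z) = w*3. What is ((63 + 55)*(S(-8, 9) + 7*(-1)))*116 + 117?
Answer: 68791/3 ≈ 22930.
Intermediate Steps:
S(w, Z) = 2/3 - w (S(w, Z) = 2/3 - w*3/3 = 2/3 - w)
((63 + 55)*(S(-8, 9) + 7*(-1)))*116 + 117 = ((63 + 55)*((2/3 - 1*(-8)) + 7*(-1)))*116 + 117 = (118*((2/3 + 8) - 7))*116 + 117 = (118*(26/3 - 7))*116 + 117 = (118*(5/3))*116 + 117 = (590/3)*116 + 117 = 68440/3 + 117 = 68791/3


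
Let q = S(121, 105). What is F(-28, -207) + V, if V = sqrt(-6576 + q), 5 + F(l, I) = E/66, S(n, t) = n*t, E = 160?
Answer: -85/33 + 3*sqrt(681) ≈ 75.712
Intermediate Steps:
q = 12705 (q = 121*105 = 12705)
F(l, I) = -85/33 (F(l, I) = -5 + 160/66 = -5 + 160*(1/66) = -5 + 80/33 = -85/33)
V = 3*sqrt(681) (V = sqrt(-6576 + 12705) = sqrt(6129) = 3*sqrt(681) ≈ 78.288)
F(-28, -207) + V = -85/33 + 3*sqrt(681)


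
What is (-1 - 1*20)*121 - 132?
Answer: -2673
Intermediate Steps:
(-1 - 1*20)*121 - 132 = (-1 - 20)*121 - 132 = -21*121 - 132 = -2541 - 132 = -2673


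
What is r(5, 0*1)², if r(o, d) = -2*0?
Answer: 0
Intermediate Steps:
r(o, d) = 0
r(5, 0*1)² = 0² = 0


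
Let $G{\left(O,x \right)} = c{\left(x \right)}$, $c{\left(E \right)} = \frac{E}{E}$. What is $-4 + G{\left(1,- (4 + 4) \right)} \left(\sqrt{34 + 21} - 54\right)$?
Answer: $-58 + \sqrt{55} \approx -50.584$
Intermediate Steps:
$c{\left(E \right)} = 1$
$G{\left(O,x \right)} = 1$
$-4 + G{\left(1,- (4 + 4) \right)} \left(\sqrt{34 + 21} - 54\right) = -4 + 1 \left(\sqrt{34 + 21} - 54\right) = -4 + 1 \left(\sqrt{55} - 54\right) = -4 + 1 \left(-54 + \sqrt{55}\right) = -4 - \left(54 - \sqrt{55}\right) = -58 + \sqrt{55}$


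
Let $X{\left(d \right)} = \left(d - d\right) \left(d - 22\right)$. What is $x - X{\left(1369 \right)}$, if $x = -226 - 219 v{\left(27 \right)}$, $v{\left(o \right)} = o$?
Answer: $-6139$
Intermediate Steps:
$X{\left(d \right)} = 0$ ($X{\left(d \right)} = 0 \left(-22 + d\right) = 0$)
$x = -6139$ ($x = -226 - 5913 = -6139$)
$x - X{\left(1369 \right)} = -6139 - 0 = -6139 + 0 = -6139$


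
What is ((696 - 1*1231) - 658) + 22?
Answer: -1171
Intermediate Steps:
((696 - 1*1231) - 658) + 22 = ((696 - 1231) - 658) + 22 = (-535 - 658) + 22 = -1193 + 22 = -1171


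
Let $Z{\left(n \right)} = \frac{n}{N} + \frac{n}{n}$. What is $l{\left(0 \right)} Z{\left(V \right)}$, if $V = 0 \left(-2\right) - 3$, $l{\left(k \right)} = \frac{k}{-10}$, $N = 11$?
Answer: $0$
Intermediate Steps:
$l{\left(k \right)} = - \frac{k}{10}$ ($l{\left(k \right)} = k \left(- \frac{1}{10}\right) = - \frac{k}{10}$)
$V = -3$ ($V = 0 - 3 = -3$)
$Z{\left(n \right)} = 1 + \frac{n}{11}$ ($Z{\left(n \right)} = \frac{n}{11} + \frac{n}{n} = n \frac{1}{11} + 1 = \frac{n}{11} + 1 = 1 + \frac{n}{11}$)
$l{\left(0 \right)} Z{\left(V \right)} = \left(- \frac{1}{10}\right) 0 \left(1 + \frac{1}{11} \left(-3\right)\right) = 0 \left(1 - \frac{3}{11}\right) = 0 \cdot \frac{8}{11} = 0$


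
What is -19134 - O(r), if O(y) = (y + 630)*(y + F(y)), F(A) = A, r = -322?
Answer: 179218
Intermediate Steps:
O(y) = 2*y*(630 + y) (O(y) = (y + 630)*(y + y) = (630 + y)*(2*y) = 2*y*(630 + y))
-19134 - O(r) = -19134 - 2*(-322)*(630 - 322) = -19134 - 2*(-322)*308 = -19134 - 1*(-198352) = -19134 + 198352 = 179218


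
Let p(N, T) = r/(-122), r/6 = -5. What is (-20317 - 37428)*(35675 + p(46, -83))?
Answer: -125664091550/61 ≈ -2.0601e+9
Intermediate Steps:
r = -30 (r = 6*(-5) = -30)
p(N, T) = 15/61 (p(N, T) = -30/(-122) = -30*(-1/122) = 15/61)
(-20317 - 37428)*(35675 + p(46, -83)) = (-20317 - 37428)*(35675 + 15/61) = -57745*2176190/61 = -125664091550/61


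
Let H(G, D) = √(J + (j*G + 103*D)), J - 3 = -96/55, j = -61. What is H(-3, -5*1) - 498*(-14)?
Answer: 6972 + I*√1000505/55 ≈ 6972.0 + 18.186*I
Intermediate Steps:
J = 69/55 (J = 3 - 96/55 = 69/55 ≈ 1.2545)
H(G, D) = √(69/55 - 61*G + 103*D) (H(G, D) = √(69/55 + (-61*G + 103*D)) = √(69/55 - 61*G + 103*D))
H(-3, -5*1) - 498*(-14) = √(3795 - 184525*(-3) + 311575*(-5*1))/55 - 498*(-14) = √(3795 + 553575 + 311575*(-5))/55 + 6972 = √(3795 + 553575 - 1557875)/55 + 6972 = √(-1000505)/55 + 6972 = (I*√1000505)/55 + 6972 = I*√1000505/55 + 6972 = 6972 + I*√1000505/55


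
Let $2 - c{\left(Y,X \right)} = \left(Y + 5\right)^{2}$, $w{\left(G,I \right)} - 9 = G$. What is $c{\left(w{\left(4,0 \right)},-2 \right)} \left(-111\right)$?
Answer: $35742$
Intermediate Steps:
$w{\left(G,I \right)} = 9 + G$
$c{\left(Y,X \right)} = 2 - \left(5 + Y\right)^{2}$ ($c{\left(Y,X \right)} = 2 - \left(Y + 5\right)^{2} = 2 - \left(5 + Y\right)^{2}$)
$c{\left(w{\left(4,0 \right)},-2 \right)} \left(-111\right) = \left(2 - \left(5 + \left(9 + 4\right)\right)^{2}\right) \left(-111\right) = \left(2 - \left(5 + 13\right)^{2}\right) \left(-111\right) = \left(2 - 18^{2}\right) \left(-111\right) = \left(2 - 324\right) \left(-111\right) = \left(-322\right) \left(-111\right) = 35742$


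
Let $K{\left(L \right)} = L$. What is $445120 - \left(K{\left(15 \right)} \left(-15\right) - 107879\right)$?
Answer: $553224$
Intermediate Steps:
$445120 - \left(K{\left(15 \right)} \left(-15\right) - 107879\right) = 445120 - \left(15 \left(-15\right) - 107879\right) = 445120 - \left(-225 - 107879\right) = 445120 - -108104 = 445120 + 108104 = 553224$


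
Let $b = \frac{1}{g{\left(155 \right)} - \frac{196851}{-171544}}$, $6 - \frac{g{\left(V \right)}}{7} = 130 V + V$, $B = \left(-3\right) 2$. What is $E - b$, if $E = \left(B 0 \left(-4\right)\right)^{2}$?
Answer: $\frac{171544}{24375004741} \approx 7.0377 \cdot 10^{-6}$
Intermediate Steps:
$B = -6$
$g{\left(V \right)} = 42 - 917 V$ ($g{\left(V \right)} = 42 - 7 \left(130 V + V\right) = 42 - 7 \cdot 131 V = 42 - 917 V$)
$b = - \frac{171544}{24375004741}$ ($b = \frac{1}{\left(42 - 142135\right) - \frac{196851}{-171544}} = \frac{1}{\left(42 - 142135\right) - - \frac{196851}{171544}} = \frac{1}{-142093 + \frac{196851}{171544}} = \frac{1}{- \frac{24375004741}{171544}} = - \frac{171544}{24375004741} \approx -7.0377 \cdot 10^{-6}$)
$E = 0$ ($E = \left(\left(-6\right) 0 \left(-4\right)\right)^{2} = \left(0 \left(-4\right)\right)^{2} = 0^{2} = 0$)
$E - b = 0 - - \frac{171544}{24375004741} = 0 + \frac{171544}{24375004741} = \frac{171544}{24375004741}$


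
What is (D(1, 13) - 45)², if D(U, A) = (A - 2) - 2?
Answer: 1296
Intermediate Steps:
D(U, A) = -4 + A (D(U, A) = (-2 + A) - 2 = -4 + A)
(D(1, 13) - 45)² = ((-4 + 13) - 45)² = (9 - 45)² = (-36)² = 1296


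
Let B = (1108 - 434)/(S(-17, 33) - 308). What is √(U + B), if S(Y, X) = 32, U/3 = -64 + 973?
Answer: 17*√179538/138 ≈ 52.197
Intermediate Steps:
U = 2727 (U = 3*(-64 + 973) = 3*909 = 2727)
B = -337/138 (B = (1108 - 434)/(32 - 308) = 674/(-276) = 674*(-1/276) = -337/138 ≈ -2.4420)
√(U + B) = √(2727 - 337/138) = √(375989/138) = 17*√179538/138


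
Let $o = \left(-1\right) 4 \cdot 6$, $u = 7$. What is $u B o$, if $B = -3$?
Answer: $504$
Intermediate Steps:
$o = -24$ ($o = \left(-4\right) 6 = -24$)
$u B o = 7 \left(-3\right) \left(-24\right) = \left(-21\right) \left(-24\right) = 504$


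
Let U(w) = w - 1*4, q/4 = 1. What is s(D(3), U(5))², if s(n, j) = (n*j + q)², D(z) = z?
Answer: 2401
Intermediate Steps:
q = 4 (q = 4*1 = 4)
U(w) = -4 + w (U(w) = w - 4 = -4 + w)
s(n, j) = (4 + j*n)² (s(n, j) = (n*j + 4)² = (j*n + 4)² = (4 + j*n)²)
s(D(3), U(5))² = ((4 + (-4 + 5)*3)²)² = ((4 + 1*3)²)² = ((4 + 3)²)² = (7²)² = 49² = 2401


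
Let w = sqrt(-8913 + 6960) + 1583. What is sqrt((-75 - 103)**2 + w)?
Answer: sqrt(33267 + 3*I*sqrt(217)) ≈ 182.39 + 0.121*I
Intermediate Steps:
w = 1583 + 3*I*sqrt(217) (w = sqrt(-1953) + 1583 = 3*I*sqrt(217) + 1583 = 1583 + 3*I*sqrt(217) ≈ 1583.0 + 44.193*I)
sqrt((-75 - 103)**2 + w) = sqrt((-75 - 103)**2 + (1583 + 3*I*sqrt(217))) = sqrt((-178)**2 + (1583 + 3*I*sqrt(217))) = sqrt(31684 + (1583 + 3*I*sqrt(217))) = sqrt(33267 + 3*I*sqrt(217))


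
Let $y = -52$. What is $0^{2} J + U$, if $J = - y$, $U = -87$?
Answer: $-87$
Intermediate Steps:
$J = 52$ ($J = \left(-1\right) \left(-52\right) = 52$)
$0^{2} J + U = 0^{2} \cdot 52 - 87 = 0 \cdot 52 - 87 = 0 - 87 = -87$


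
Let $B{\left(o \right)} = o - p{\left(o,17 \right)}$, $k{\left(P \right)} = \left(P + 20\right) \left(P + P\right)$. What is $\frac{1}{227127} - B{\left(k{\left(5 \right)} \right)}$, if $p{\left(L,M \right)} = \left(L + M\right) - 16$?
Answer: $\frac{227128}{227127} \approx 1.0$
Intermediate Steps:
$p{\left(L,M \right)} = -16 + L + M$
$k{\left(P \right)} = 2 P \left(20 + P\right)$ ($k{\left(P \right)} = \left(20 + P\right) 2 P = 2 P \left(20 + P\right)$)
$B{\left(o \right)} = -1$ ($B{\left(o \right)} = o - \left(-16 + o + 17\right) = o - \left(1 + o\right) = -1$)
$\frac{1}{227127} - B{\left(k{\left(5 \right)} \right)} = \frac{1}{227127} - -1 = \frac{1}{227127} + 1 = \frac{227128}{227127}$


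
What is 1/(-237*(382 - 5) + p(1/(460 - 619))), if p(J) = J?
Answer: -159/14206492 ≈ -1.1192e-5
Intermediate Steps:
1/(-237*(382 - 5) + p(1/(460 - 619))) = 1/(-237*(382 - 5) + 1/(460 - 619)) = 1/(-237*377 + 1/(-159)) = 1/(-89349 - 1/159) = 1/(-14206492/159) = -159/14206492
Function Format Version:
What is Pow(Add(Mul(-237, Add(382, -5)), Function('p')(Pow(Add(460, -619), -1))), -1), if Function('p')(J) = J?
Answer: Rational(-159, 14206492) ≈ -1.1192e-5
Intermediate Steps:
Pow(Add(Mul(-237, Add(382, -5)), Function('p')(Pow(Add(460, -619), -1))), -1) = Pow(Add(Mul(-237, Add(382, -5)), Pow(Add(460, -619), -1)), -1) = Pow(Add(Mul(-237, 377), Pow(-159, -1)), -1) = Pow(Add(-89349, Rational(-1, 159)), -1) = Pow(Rational(-14206492, 159), -1) = Rational(-159, 14206492)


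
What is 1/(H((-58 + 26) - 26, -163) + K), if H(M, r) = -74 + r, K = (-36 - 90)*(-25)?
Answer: 1/2913 ≈ 0.00034329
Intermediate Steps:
K = 3150 (K = -126*(-25) = 3150)
1/(H((-58 + 26) - 26, -163) + K) = 1/((-74 - 163) + 3150) = 1/(-237 + 3150) = 1/2913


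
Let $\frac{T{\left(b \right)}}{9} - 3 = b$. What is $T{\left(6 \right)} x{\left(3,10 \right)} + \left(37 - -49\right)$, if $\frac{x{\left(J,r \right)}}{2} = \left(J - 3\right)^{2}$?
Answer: $86$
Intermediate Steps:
$T{\left(b \right)} = 27 + 9 b$
$x{\left(J,r \right)} = 2 \left(-3 + J\right)^{2}$ ($x{\left(J,r \right)} = 2 \left(J - 3\right)^{2} = 2 \left(-3 + J\right)^{2}$)
$T{\left(6 \right)} x{\left(3,10 \right)} + \left(37 - -49\right) = \left(27 + 9 \cdot 6\right) 2 \left(-3 + 3\right)^{2} + \left(37 - -49\right) = \left(27 + 54\right) 2 \cdot 0^{2} + \left(37 + 49\right) = 81 \cdot 2 \cdot 0 + 86 = 81 \cdot 0 + 86 = 0 + 86 = 86$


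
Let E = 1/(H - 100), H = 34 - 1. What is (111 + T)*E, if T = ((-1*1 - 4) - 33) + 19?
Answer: -92/67 ≈ -1.3731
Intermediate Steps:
H = 33
T = -19 (T = ((-1 - 4) - 33) + 19 = (-5 - 33) + 19 = -38 + 19 = -19)
E = -1/67 (E = 1/(33 - 100) = 1/(-67) = -1/67 ≈ -0.014925)
(111 + T)*E = (111 - 19)*(-1/67) = 92*(-1/67) = -92/67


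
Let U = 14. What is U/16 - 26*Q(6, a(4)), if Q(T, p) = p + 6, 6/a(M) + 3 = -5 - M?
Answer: -1137/8 ≈ -142.13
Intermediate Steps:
a(M) = 6/(-8 - M) (a(M) = 6/(-3 + (-5 - M)) = 6/(-8 - M))
Q(T, p) = 6 + p
U/16 - 26*Q(6, a(4)) = 14/16 - 26*(6 - 6/(8 + 4)) = 14*(1/16) - 26*(6 - 6/12) = 7/8 - 26*(6 - 6*1/12) = 7/8 - 26*(6 - ½) = 7/8 - 26*11/2 = 7/8 - 143 = -1137/8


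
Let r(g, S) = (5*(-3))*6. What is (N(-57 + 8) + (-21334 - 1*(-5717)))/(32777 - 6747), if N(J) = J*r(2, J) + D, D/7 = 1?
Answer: -1120/2603 ≈ -0.43027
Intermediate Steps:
r(g, S) = -90 (r(g, S) = -15*6 = -90)
D = 7 (D = 7*1 = 7)
N(J) = 7 - 90*J (N(J) = J*(-90) + 7 = -90*J + 7 = 7 - 90*J)
(N(-57 + 8) + (-21334 - 1*(-5717)))/(32777 - 6747) = ((7 - 90*(-57 + 8)) + (-21334 - 1*(-5717)))/(32777 - 6747) = ((7 - 90*(-49)) + (-21334 + 5717))/26030 = ((7 + 4410) - 15617)*(1/26030) = (4417 - 15617)*(1/26030) = -11200*1/26030 = -1120/2603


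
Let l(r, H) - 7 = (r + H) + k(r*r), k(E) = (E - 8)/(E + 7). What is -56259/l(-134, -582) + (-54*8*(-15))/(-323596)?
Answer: 9081593587567/114317648809 ≈ 79.442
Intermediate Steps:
k(E) = (-8 + E)/(7 + E)
l(r, H) = 7 + H + r + (-8 + r²)/(7 + r²) (l(r, H) = 7 + ((r + H) + (-8 + r*r)/(7 + r*r)) = 7 + ((H + r) + (-8 + r²)/(7 + r²)) = 7 + (H + r + (-8 + r²)/(7 + r²)) = 7 + H + r + (-8 + r²)/(7 + r²))
-56259/l(-134, -582) + (-54*8*(-15))/(-323596) = -56259*(7 + (-134)²)/(-8 + (-134)² + (7 + (-134)²)*(7 - 582 - 134)) + (-54*8*(-15))/(-323596) = -56259*(7 + 17956)/(-8 + 17956 + (7 + 17956)*(-709)) - 432*(-15)*(-1/323596) = -56259*17963/(-8 + 17956 + 17963*(-709)) + 6480*(-1/323596) = -56259*17963/(-8 + 17956 - 12735767) - 1620/80899 = -56259/((1/17963)*(-12717819)) - 1620/80899 = -56259/(-12717819/17963) - 1620/80899 = -56259*(-17963/12717819) - 1620/80899 = 112286713/1413091 - 1620/80899 = 9081593587567/114317648809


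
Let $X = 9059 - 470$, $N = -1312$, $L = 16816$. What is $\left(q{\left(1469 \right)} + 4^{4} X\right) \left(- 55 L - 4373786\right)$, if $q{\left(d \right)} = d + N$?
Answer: $-11651453912706$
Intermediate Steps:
$X = 8589$ ($X = 9059 - 470 = 8589$)
$q{\left(d \right)} = -1312 + d$ ($q{\left(d \right)} = d - 1312 = -1312 + d$)
$\left(q{\left(1469 \right)} + 4^{4} X\right) \left(- 55 L - 4373786\right) = \left(\left(-1312 + 1469\right) + 4^{4} \cdot 8589\right) \left(\left(-55\right) 16816 - 4373786\right) = \left(157 + 256 \cdot 8589\right) \left(-924880 - 4373786\right) = \left(157 + 2198784\right) \left(-5298666\right) = 2198941 \left(-5298666\right) = -11651453912706$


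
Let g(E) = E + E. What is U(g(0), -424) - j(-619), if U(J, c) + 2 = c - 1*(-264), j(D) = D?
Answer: 457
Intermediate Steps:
g(E) = 2*E
U(J, c) = 262 + c (U(J, c) = -2 + (c - 1*(-264)) = -2 + (c + 264) = -2 + (264 + c) = 262 + c)
U(g(0), -424) - j(-619) = (262 - 424) - 1*(-619) = -162 + 619 = 457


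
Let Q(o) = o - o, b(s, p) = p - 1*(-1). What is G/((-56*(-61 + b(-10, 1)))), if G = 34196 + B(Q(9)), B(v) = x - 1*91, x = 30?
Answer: 34135/3304 ≈ 10.331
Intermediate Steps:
b(s, p) = 1 + p (b(s, p) = p + 1 = 1 + p)
Q(o) = 0
B(v) = -61 (B(v) = 30 - 1*91 = 30 - 91 = -61)
G = 34135 (G = 34196 - 61 = 34135)
G/((-56*(-61 + b(-10, 1)))) = 34135/((-56*(-61 + (1 + 1)))) = 34135/((-56*(-61 + 2))) = 34135/((-56*(-59))) = 34135/3304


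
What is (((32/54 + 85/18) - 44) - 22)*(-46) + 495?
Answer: 88736/27 ≈ 3286.5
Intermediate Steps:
(((32/54 + 85/18) - 44) - 22)*(-46) + 495 = (((32*(1/54) + 85*(1/18)) - 44) - 22)*(-46) + 495 = (((16/27 + 85/18) - 44) - 22)*(-46) + 495 = ((287/54 - 44) - 22)*(-46) + 495 = (-2089/54 - 22)*(-46) + 495 = -3277/54*(-46) + 495 = 75371/27 + 495 = 88736/27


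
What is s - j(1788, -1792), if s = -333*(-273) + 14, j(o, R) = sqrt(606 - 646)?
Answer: 90923 - 2*I*sqrt(10) ≈ 90923.0 - 6.3246*I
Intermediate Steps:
j(o, R) = 2*I*sqrt(10) (j(o, R) = sqrt(-40) = 2*I*sqrt(10))
s = 90923 (s = 90909 + 14 = 90923)
s - j(1788, -1792) = 90923 - 2*I*sqrt(10)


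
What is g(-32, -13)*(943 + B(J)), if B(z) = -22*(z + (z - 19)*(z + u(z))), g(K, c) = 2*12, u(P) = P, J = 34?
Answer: -533880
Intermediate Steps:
g(K, c) = 24
B(z) = -22*z - 44*z*(-19 + z) (B(z) = -22*(z + (z - 19)*(z + z)) = -22*(z + (-19 + z)*(2*z)) = -22*(z + 2*z*(-19 + z)) = -22*z - 44*z*(-19 + z))
g(-32, -13)*(943 + B(J)) = 24*(943 + 22*34*(37 - 2*34)) = 24*(943 + 22*34*(37 - 68)) = 24*(943 + 22*34*(-31)) = 24*(943 - 23188) = 24*(-22245) = -533880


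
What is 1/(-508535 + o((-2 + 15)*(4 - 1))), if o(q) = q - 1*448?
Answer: -1/508944 ≈ -1.9649e-6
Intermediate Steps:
o(q) = -448 + q (o(q) = q - 448 = -448 + q)
1/(-508535 + o((-2 + 15)*(4 - 1))) = 1/(-508535 + (-448 + (-2 + 15)*(4 - 1))) = 1/(-508535 + (-448 + 13*3)) = 1/(-508535 + (-448 + 39)) = 1/(-508535 - 409) = 1/(-508944) = -1/508944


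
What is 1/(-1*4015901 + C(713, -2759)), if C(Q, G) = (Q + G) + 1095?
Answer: -1/4016852 ≈ -2.4895e-7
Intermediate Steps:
C(Q, G) = 1095 + G + Q (C(Q, G) = (G + Q) + 1095 = 1095 + G + Q)
1/(-1*4015901 + C(713, -2759)) = 1/(-1*4015901 + (1095 - 2759 + 713)) = 1/(-4015901 - 951) = 1/(-4016852) = -1/4016852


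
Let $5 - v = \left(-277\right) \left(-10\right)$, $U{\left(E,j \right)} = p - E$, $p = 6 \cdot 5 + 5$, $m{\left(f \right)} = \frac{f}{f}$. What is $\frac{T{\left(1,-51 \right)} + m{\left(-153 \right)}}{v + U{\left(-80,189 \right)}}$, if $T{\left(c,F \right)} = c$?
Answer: $- \frac{1}{1325} \approx -0.00075472$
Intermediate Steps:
$m{\left(f \right)} = 1$
$p = 35$ ($p = 30 + 5 = 35$)
$U{\left(E,j \right)} = 35 - E$
$v = -2765$ ($v = 5 - \left(-277\right) \left(-10\right) = 5 - 2770 = -2765$)
$\frac{T{\left(1,-51 \right)} + m{\left(-153 \right)}}{v + U{\left(-80,189 \right)}} = \frac{1 + 1}{-2765 + \left(35 - -80\right)} = \frac{2}{-2765 + \left(35 + 80\right)} = \frac{2}{-2765 + 115} = \frac{2}{-2650} = 2 \left(- \frac{1}{2650}\right) = - \frac{1}{1325}$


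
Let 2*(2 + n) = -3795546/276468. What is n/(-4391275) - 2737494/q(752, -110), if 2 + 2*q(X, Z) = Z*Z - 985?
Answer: -2215630940211190161/4497234832195700 ≈ -492.67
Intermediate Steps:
n = -816903/92156 (n = -2 + (-3795546/276468)/2 = -2 + (-3795546*1/276468)/2 = -2 + (½)*(-632591/46078) = -2 - 632591/92156 = -816903/92156 ≈ -8.8643)
q(X, Z) = -987/2 + Z²/2 (q(X, Z) = -1 + (Z*Z - 985)/2 = -1 + (Z² - 985)/2 = -1 + (-985 + Z²)/2 = -1 + (-985/2 + Z²/2) = -987/2 + Z²/2)
n/(-4391275) - 2737494/q(752, -110) = -816903/92156/(-4391275) - 2737494/(-987/2 + (½)*(-110)²) = -816903/92156*(-1/4391275) - 2737494/(-987/2 + (½)*12100) = 816903/404682338900 - 2737494/(-987/2 + 6050) = 816903/404682338900 - 2737494/11113/2 = 816903/404682338900 - 2737494*2/11113 = 816903/404682338900 - 5474988/11113 = -2215630940211190161/4497234832195700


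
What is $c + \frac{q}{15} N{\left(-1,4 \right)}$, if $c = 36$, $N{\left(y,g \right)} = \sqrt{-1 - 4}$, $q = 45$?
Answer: $36 + 3 i \sqrt{5} \approx 36.0 + 6.7082 i$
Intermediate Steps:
$N{\left(y,g \right)} = i \sqrt{5}$ ($N{\left(y,g \right)} = \sqrt{-5} = i \sqrt{5}$)
$c + \frac{q}{15} N{\left(-1,4 \right)} = 36 + \frac{45}{15} i \sqrt{5} = 36 + 45 \cdot \frac{1}{15} i \sqrt{5} = 36 + 3 i \sqrt{5}$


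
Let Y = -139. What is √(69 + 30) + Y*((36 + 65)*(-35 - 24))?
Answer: 828301 + 3*√11 ≈ 8.2831e+5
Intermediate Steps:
√(69 + 30) + Y*((36 + 65)*(-35 - 24)) = √(69 + 30) - 139*(36 + 65)*(-35 - 24) = √99 - 14039*(-59) = 3*√11 - 139*(-5959) = 3*√11 + 828301 = 828301 + 3*√11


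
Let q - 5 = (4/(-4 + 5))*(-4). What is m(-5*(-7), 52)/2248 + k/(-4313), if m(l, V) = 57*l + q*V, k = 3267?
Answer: -1206817/9695624 ≈ -0.12447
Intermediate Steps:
q = -11 (q = 5 + (4/(-4 + 5))*(-4) = 5 + (4/1)*(-4) = 5 + (1*4)*(-4) = 5 + 4*(-4) = 5 - 16 = -11)
m(l, V) = -11*V + 57*l (m(l, V) = 57*l - 11*V = -11*V + 57*l)
m(-5*(-7), 52)/2248 + k/(-4313) = (-11*52 + 57*(-5*(-7)))/2248 + 3267/(-4313) = (-572 + 57*35)*(1/2248) + 3267*(-1/4313) = (-572 + 1995)*(1/2248) - 3267/4313 = 1423*(1/2248) - 3267/4313 = 1423/2248 - 3267/4313 = -1206817/9695624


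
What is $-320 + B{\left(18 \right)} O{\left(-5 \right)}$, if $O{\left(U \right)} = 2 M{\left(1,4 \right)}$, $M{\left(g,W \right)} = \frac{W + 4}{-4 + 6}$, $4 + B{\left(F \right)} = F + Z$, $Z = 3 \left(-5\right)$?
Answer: $-328$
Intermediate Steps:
$Z = -15$
$B{\left(F \right)} = -19 + F$ ($B{\left(F \right)} = -4 + \left(F - 15\right) = -4 + \left(-15 + F\right) = -19 + F$)
$M{\left(g,W \right)} = 2 + \frac{W}{2}$ ($M{\left(g,W \right)} = \frac{4 + W}{2} = \left(4 + W\right) \frac{1}{2} = 2 + \frac{W}{2}$)
$O{\left(U \right)} = 8$ ($O{\left(U \right)} = 2 \left(2 + \frac{1}{2} \cdot 4\right) = 2 \left(2 + 2\right) = 2 \cdot 4 = 8$)
$-320 + B{\left(18 \right)} O{\left(-5 \right)} = -320 + \left(-19 + 18\right) 8 = -320 - 8 = -328$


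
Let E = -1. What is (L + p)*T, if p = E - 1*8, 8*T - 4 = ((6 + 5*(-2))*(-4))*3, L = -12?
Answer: -273/2 ≈ -136.50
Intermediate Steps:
T = 13/2 (T = ½ + (((6 + 5*(-2))*(-4))*3)/8 = ½ + (((6 - 10)*(-4))*3)/8 = ½ + (-4*(-4)*3)/8 = ½ + (16*3)/8 = ½ + (⅛)*48 = ½ + 6 = 13/2 ≈ 6.5000)
p = -9 (p = -1 - 1*8 = -1 - 8 = -9)
(L + p)*T = (-12 - 9)*(13/2) = -21*13/2 = -273/2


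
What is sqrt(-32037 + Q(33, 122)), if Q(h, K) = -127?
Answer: 2*I*sqrt(8041) ≈ 179.34*I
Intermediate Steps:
sqrt(-32037 + Q(33, 122)) = sqrt(-32037 - 127) = sqrt(-32164) = 2*I*sqrt(8041)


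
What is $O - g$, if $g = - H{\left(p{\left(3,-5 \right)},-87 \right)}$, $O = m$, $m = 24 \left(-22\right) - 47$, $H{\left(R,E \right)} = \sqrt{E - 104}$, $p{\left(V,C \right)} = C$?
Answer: $-575 + i \sqrt{191} \approx -575.0 + 13.82 i$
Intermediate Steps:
$H{\left(R,E \right)} = \sqrt{-104 + E}$
$m = -575$ ($m = -528 - 47 = -575$)
$O = -575$
$g = - i \sqrt{191}$ ($g = - \sqrt{-104 - 87} = - \sqrt{-191} = - i \sqrt{191} \approx - 13.82 i$)
$O - g = -575 - - i \sqrt{191} = -575 + i \sqrt{191}$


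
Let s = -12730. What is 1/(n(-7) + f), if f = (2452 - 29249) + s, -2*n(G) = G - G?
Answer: -1/39527 ≈ -2.5299e-5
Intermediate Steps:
n(G) = 0 (n(G) = -(G - G)/2 = -½*0 = 0)
f = -39527 (f = (2452 - 29249) - 12730 = -26797 - 12730 = -39527)
1/(n(-7) + f) = 1/(0 - 39527) = 1/(-39527) = -1/39527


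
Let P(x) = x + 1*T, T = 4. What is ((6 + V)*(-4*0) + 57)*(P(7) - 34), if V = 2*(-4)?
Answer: -1311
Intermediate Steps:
P(x) = 4 + x (P(x) = x + 1*4 = x + 4 = 4 + x)
V = -8
((6 + V)*(-4*0) + 57)*(P(7) - 34) = ((6 - 8)*(-4*0) + 57)*((4 + 7) - 34) = (-2*0 + 57)*(11 - 34) = (0 + 57)*(-23) = 57*(-23) = -1311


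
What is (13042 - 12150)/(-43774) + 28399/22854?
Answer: 611376029/500205498 ≈ 1.2222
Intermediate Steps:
(13042 - 12150)/(-43774) + 28399/22854 = 892*(-1/43774) + 28399*(1/22854) = -446/21887 + 28399/22854 = 611376029/500205498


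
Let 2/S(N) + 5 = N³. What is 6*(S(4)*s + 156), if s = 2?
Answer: 55248/59 ≈ 936.41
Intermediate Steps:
S(N) = 2/(-5 + N³)
6*(S(4)*s + 156) = 6*((2/(-5 + 4³))*2 + 156) = 6*((2/(-5 + 64))*2 + 156) = 6*((2/59)*2 + 156) = 6*(4/59 + 156) = 6*(9208/59) = 55248/59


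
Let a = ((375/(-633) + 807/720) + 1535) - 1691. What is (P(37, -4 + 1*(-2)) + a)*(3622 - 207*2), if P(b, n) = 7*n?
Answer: -4009984361/6330 ≈ -6.3349e+5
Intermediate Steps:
a = -7873081/50640 (a = ((375*(-1/633) + 807*(1/720)) + 1535) - 1691 = ((-125/211 + 269/240) + 1535) - 1691 = (26759/50640 + 1535) - 1691 = 77759159/50640 - 1691 = -7873081/50640 ≈ -155.47)
(P(37, -4 + 1*(-2)) + a)*(3622 - 207*2) = (7*(-4 + 1*(-2)) - 7873081/50640)*(3622 - 207*2) = (7*(-4 - 2) - 7873081/50640)*(3622 - 414) = (7*(-6) - 7873081/50640)*3208 = (-42 - 7873081/50640)*3208 = -9999961/50640*3208 = -4009984361/6330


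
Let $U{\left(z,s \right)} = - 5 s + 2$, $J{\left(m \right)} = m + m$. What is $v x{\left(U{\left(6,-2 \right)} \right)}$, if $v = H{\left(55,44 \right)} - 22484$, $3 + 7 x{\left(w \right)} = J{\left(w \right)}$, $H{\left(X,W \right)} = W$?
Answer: $-67320$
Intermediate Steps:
$J{\left(m \right)} = 2 m$
$U{\left(z,s \right)} = 2 - 5 s$
$x{\left(w \right)} = - \frac{3}{7} + \frac{2 w}{7}$
$v = -22440$ ($v = 44 - 22484 = -22440$)
$v x{\left(U{\left(6,-2 \right)} \right)} = - 22440 \left(- \frac{3}{7} + \frac{2 \left(2 - -10\right)}{7}\right) = - 22440 \left(- \frac{3}{7} + \frac{2 \left(2 + 10\right)}{7}\right) = - 22440 \left(- \frac{3}{7} + \frac{2}{7} \cdot 12\right) = - 22440 \left(- \frac{3}{7} + \frac{24}{7}\right) = \left(-22440\right) 3 = -67320$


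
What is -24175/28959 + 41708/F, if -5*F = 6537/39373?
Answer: -26419781172195/21033887 ≈ -1.2561e+6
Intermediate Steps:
F = -6537/196865 (F = -6537/(5*39373) = -⅕*6537/39373 = -6537/196865 ≈ -0.033206)
-24175/28959 + 41708/F = -24175/28959 + 41708/(-6537/196865) = -24175*1/28959 + 41708*(-196865/6537) = -24175/28959 - 8210845420/6537 = -26419781172195/21033887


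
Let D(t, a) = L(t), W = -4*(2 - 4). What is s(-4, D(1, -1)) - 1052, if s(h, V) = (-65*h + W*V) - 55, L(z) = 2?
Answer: -831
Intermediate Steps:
W = 8 (W = -4*(-2) = 8)
D(t, a) = 2
s(h, V) = -55 - 65*h + 8*V (s(h, V) = (-65*h + 8*V) - 55 = -55 - 65*h + 8*V)
s(-4, D(1, -1)) - 1052 = (-55 - 65*(-4) + 8*2) - 1052 = (-55 + 260 + 16) - 1052 = 221 - 1052 = -831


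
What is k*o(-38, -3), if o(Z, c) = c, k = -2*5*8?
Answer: 240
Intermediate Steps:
k = -80 (k = -10*8 = -80)
k*o(-38, -3) = -80*(-3) = 240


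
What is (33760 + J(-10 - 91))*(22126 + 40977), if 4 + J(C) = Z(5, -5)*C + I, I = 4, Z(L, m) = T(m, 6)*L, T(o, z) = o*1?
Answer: 2289692355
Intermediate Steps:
T(o, z) = o
Z(L, m) = L*m (Z(L, m) = m*L = L*m)
J(C) = -25*C (J(C) = -4 + ((5*(-5))*C + 4) = -4 + (-25*C + 4) = -4 + (4 - 25*C) = -25*C)
(33760 + J(-10 - 91))*(22126 + 40977) = (33760 - 25*(-10 - 91))*(22126 + 40977) = (33760 - 25*(-101))*63103 = (33760 + 2525)*63103 = 36285*63103 = 2289692355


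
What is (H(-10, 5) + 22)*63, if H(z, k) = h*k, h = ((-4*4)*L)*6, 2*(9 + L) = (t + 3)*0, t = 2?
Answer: 273546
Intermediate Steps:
L = -9 (L = -9 + ((2 + 3)*0)/2 = -9 + (5*0)/2 = -9 + (½)*0 = -9 + 0 = -9)
h = 864 (h = (-4*4*(-9))*6 = -16*(-9)*6 = 144*6 = 864)
H(z, k) = 864*k
(H(-10, 5) + 22)*63 = (864*5 + 22)*63 = (4320 + 22)*63 = 4342*63 = 273546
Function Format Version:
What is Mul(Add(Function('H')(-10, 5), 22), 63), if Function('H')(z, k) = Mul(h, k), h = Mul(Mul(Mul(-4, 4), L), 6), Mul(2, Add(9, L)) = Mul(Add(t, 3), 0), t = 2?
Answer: 273546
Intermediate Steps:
L = -9 (L = Add(-9, Mul(Rational(1, 2), Mul(Add(2, 3), 0))) = Add(-9, Mul(Rational(1, 2), Mul(5, 0))) = Add(-9, Mul(Rational(1, 2), 0)) = Add(-9, 0) = -9)
h = 864 (h = Mul(Mul(Mul(-4, 4), -9), 6) = Mul(Mul(-16, -9), 6) = Mul(144, 6) = 864)
Function('H')(z, k) = Mul(864, k)
Mul(Add(Function('H')(-10, 5), 22), 63) = Mul(Add(Mul(864, 5), 22), 63) = Mul(Add(4320, 22), 63) = Mul(4342, 63) = 273546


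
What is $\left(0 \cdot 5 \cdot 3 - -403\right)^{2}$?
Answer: $162409$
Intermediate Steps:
$\left(0 \cdot 5 \cdot 3 - -403\right)^{2} = \left(0 \cdot 3 + 403\right)^{2} = \left(0 + 403\right)^{2} = 403^{2} = 162409$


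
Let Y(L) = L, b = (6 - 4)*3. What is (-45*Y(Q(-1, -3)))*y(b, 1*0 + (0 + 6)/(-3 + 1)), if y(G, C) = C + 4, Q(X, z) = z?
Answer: 135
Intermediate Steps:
b = 6 (b = 2*3 = 6)
y(G, C) = 4 + C
(-45*Y(Q(-1, -3)))*y(b, 1*0 + (0 + 6)/(-3 + 1)) = (-45*(-3))*(4 + (1*0 + (0 + 6)/(-3 + 1))) = 135*(4 + (0 + 6/(-2))) = 135*(4 + (0 + 6*(-½))) = 135*(4 + (0 - 3)) = 135*(4 - 3) = 135*1 = 135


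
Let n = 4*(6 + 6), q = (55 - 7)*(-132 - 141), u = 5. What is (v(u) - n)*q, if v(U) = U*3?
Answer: 432432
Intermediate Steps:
v(U) = 3*U
q = -13104 (q = 48*(-273) = -13104)
n = 48 (n = 4*12 = 48)
(v(u) - n)*q = (3*5 - 1*48)*(-13104) = (15 - 48)*(-13104) = -33*(-13104) = 432432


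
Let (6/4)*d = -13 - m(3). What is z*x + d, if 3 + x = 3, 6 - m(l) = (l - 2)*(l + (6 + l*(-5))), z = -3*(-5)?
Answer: -50/3 ≈ -16.667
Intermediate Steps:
z = 15
m(l) = 6 - (-2 + l)*(6 - 4*l) (m(l) = 6 - (l - 2)*(l + (6 + l*(-5))) = 6 - (-2 + l)*(l + (6 - 5*l)) = 6 - (-2 + l)*(6 - 4*l))
x = 0 (x = -3 + 3 = 0)
d = -50/3 (d = 2*(-13 - (18 - 14*3 + 4*3²))/3 = 2*(-13 - (18 - 42 + 4*9))/3 = 2*(-13 - (18 - 42 + 36))/3 = 2*(-13 - 1*12)/3 = 2*(-13 - 12)/3 = (⅔)*(-25) = -50/3 ≈ -16.667)
z*x + d = 15*0 - 50/3 = 0 - 50/3 = -50/3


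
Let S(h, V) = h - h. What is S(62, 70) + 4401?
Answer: 4401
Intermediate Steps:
S(h, V) = 0
S(62, 70) + 4401 = 0 + 4401 = 4401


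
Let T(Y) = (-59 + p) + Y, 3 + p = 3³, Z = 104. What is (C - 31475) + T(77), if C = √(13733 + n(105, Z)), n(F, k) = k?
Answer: -31433 + √13837 ≈ -31315.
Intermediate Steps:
p = 24 (p = -3 + 3³ = -3 + 27 = 24)
T(Y) = -35 + Y (T(Y) = (-59 + 24) + Y = -35 + Y)
C = √13837 (C = √(13733 + 104) = √13837 ≈ 117.63)
(C - 31475) + T(77) = (√13837 - 31475) + (-35 + 77) = (-31475 + √13837) + 42 = -31433 + √13837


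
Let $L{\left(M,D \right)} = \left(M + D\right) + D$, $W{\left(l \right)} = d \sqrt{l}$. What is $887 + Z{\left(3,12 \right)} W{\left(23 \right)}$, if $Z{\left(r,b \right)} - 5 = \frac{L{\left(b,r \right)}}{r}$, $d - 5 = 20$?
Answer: $887 + 275 \sqrt{23} \approx 2205.9$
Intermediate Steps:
$d = 25$ ($d = 5 + 20 = 25$)
$W{\left(l \right)} = 25 \sqrt{l}$
$L{\left(M,D \right)} = M + 2 D$ ($L{\left(M,D \right)} = \left(D + M\right) + D = M + 2 D$)
$Z{\left(r,b \right)} = 5 + \frac{b + 2 r}{r}$
$887 + Z{\left(3,12 \right)} W{\left(23 \right)} = 887 + \left(7 + \frac{12}{3}\right) 25 \sqrt{23} = 887 + \left(7 + 12 \cdot \frac{1}{3}\right) 25 \sqrt{23} = 887 + \left(7 + 4\right) 25 \sqrt{23} = 887 + 11 \cdot 25 \sqrt{23} = 887 + 275 \sqrt{23}$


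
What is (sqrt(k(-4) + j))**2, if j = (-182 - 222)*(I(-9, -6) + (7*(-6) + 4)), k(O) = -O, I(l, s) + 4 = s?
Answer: 19396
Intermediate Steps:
I(l, s) = -4 + s
j = 19392 (j = (-182 - 222)*((-4 - 6) + (7*(-6) + 4)) = -404*(-10 + (-42 + 4)) = -404*(-10 - 38) = -404*(-48) = 19392)
(sqrt(k(-4) + j))**2 = (sqrt(-1*(-4) + 19392))**2 = (sqrt(4 + 19392))**2 = (sqrt(19396))**2 = (2*sqrt(4849))**2 = 19396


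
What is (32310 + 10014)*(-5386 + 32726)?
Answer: 1157138160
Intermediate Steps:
(32310 + 10014)*(-5386 + 32726) = 42324*27340 = 1157138160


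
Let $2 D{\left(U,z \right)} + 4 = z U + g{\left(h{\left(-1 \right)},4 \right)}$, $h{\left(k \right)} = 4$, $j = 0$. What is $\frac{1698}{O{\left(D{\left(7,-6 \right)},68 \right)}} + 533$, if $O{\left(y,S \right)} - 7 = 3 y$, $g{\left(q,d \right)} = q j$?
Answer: $\frac{15674}{31} \approx 505.61$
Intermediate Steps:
$g{\left(q,d \right)} = 0$ ($g{\left(q,d \right)} = q 0 = 0$)
$D{\left(U,z \right)} = -2 + \frac{U z}{2}$ ($D{\left(U,z \right)} = -2 + \frac{z U + 0}{2} = -2 + \frac{U z + 0}{2} = -2 + \frac{U z}{2}$)
$O{\left(y,S \right)} = 7 + 3 y$
$\frac{1698}{O{\left(D{\left(7,-6 \right)},68 \right)}} + 533 = \frac{1698}{7 + 3 \left(-2 + \frac{1}{2} \cdot 7 \left(-6\right)\right)} + 533 = \frac{1698}{7 + 3 \left(-2 - 21\right)} + 533 = \frac{1698}{7 + 3 \left(-23\right)} + 533 = \frac{1698}{7 - 69} + 533 = \frac{1698}{-62} + 533 = 1698 \left(- \frac{1}{62}\right) + 533 = - \frac{849}{31} + 533 = \frac{15674}{31}$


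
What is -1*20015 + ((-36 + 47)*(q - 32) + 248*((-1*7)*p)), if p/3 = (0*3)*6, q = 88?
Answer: -19399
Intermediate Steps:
p = 0 (p = 3*((0*3)*6) = 3*(0*6) = 3*0 = 0)
-1*20015 + ((-36 + 47)*(q - 32) + 248*((-1*7)*p)) = -1*20015 + ((-36 + 47)*(88 - 32) + 248*(-1*7*0)) = -20015 + (11*56 + 248*(-7*0)) = -20015 + (616 + 248*0) = -20015 + (616 + 0) = -20015 + 616 = -19399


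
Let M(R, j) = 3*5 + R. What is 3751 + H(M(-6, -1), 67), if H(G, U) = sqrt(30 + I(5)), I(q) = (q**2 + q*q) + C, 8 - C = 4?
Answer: 3751 + 2*sqrt(21) ≈ 3760.2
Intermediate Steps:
C = 4 (C = 8 - 1*4 = 8 - 4 = 4)
M(R, j) = 15 + R
I(q) = 4 + 2*q**2 (I(q) = (q**2 + q*q) + 4 = (q**2 + q**2) + 4 = 2*q**2 + 4 = 4 + 2*q**2)
H(G, U) = 2*sqrt(21) (H(G, U) = sqrt(30 + (4 + 2*5**2)) = sqrt(30 + (4 + 2*25)) = sqrt(30 + (4 + 50)) = sqrt(30 + 54) = sqrt(84) = 2*sqrt(21))
3751 + H(M(-6, -1), 67) = 3751 + 2*sqrt(21)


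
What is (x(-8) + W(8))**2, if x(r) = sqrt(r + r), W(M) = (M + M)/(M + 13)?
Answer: -6800/441 + 128*I/21 ≈ -15.419 + 6.0952*I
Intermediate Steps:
W(M) = 2*M/(13 + M) (W(M) = (2*M)/(13 + M) = 2*M/(13 + M))
x(r) = sqrt(2)*sqrt(r) (x(r) = sqrt(2*r) = sqrt(2)*sqrt(r))
(x(-8) + W(8))**2 = (sqrt(2)*sqrt(-8) + 2*8/(13 + 8))**2 = (sqrt(2)*(2*I*sqrt(2)) + 2*8/21)**2 = (4*I + 2*8*(1/21))**2 = (4*I + 16/21)**2 = (16/21 + 4*I)**2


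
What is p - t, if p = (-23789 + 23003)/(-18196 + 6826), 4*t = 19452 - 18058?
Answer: -1320553/3790 ≈ -348.43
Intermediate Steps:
t = 697/2 (t = (19452 - 18058)/4 = (1/4)*1394 = 697/2 ≈ 348.50)
p = 131/1895 (p = -786/(-11370) = -786*(-1/11370) = 131/1895 ≈ 0.069129)
p - t = 131/1895 - 1*697/2 = 131/1895 - 697/2 = -1320553/3790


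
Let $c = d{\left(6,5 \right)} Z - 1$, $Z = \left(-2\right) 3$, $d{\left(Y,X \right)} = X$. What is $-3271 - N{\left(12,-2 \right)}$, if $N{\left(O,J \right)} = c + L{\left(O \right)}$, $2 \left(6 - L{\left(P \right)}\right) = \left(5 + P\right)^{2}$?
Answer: $- \frac{6203}{2} \approx -3101.5$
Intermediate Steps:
$L{\left(P \right)} = 6 - \frac{\left(5 + P\right)^{2}}{2}$
$Z = -6$
$c = -31$ ($c = 5 \left(-6\right) - 1 = -30 - 1 = -31$)
$N{\left(O,J \right)} = -25 - \frac{\left(5 + O\right)^{2}}{2}$ ($N{\left(O,J \right)} = -31 - \left(-6 + \frac{\left(5 + O\right)^{2}}{2}\right) = -25 - \frac{\left(5 + O\right)^{2}}{2}$)
$-3271 - N{\left(12,-2 \right)} = -3271 - \left(-25 - \frac{\left(5 + 12\right)^{2}}{2}\right) = -3271 - \left(-25 - \frac{17^{2}}{2}\right) = -3271 - \left(-25 - \frac{289}{2}\right) = -3271 - - \frac{339}{2} = -3271 + \frac{339}{2} = - \frac{6203}{2}$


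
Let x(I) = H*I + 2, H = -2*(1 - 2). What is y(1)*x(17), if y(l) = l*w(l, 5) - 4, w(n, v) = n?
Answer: -108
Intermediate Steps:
y(l) = -4 + l² (y(l) = l*l - 4 = l² - 4 = -4 + l²)
H = 2 (H = -2*(-1) = 2)
x(I) = 2 + 2*I (x(I) = 2*I + 2 = 2 + 2*I)
y(1)*x(17) = (-4 + 1²)*(2 + 2*17) = (-4 + 1)*(2 + 34) = -3*36 = -108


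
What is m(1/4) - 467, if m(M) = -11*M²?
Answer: -7483/16 ≈ -467.69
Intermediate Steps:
m(1/4) - 467 = -11*(1/4)² - 467 = -11*(1*(¼))² - 467 = -11*(¼)² - 467 = -11*1/16 - 467 = -11/16 - 467 = -7483/16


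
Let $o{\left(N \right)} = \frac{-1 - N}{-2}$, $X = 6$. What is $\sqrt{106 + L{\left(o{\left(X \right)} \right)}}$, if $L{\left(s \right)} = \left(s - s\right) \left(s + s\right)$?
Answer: $\sqrt{106} \approx 10.296$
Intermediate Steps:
$o{\left(N \right)} = \frac{1}{2} + \frac{N}{2}$ ($o{\left(N \right)} = \left(-1 - N\right) \left(- \frac{1}{2}\right) = \frac{1}{2} + \frac{N}{2}$)
$L{\left(s \right)} = 0$ ($L{\left(s \right)} = 0 \cdot 2 s = 0$)
$\sqrt{106 + L{\left(o{\left(X \right)} \right)}} = \sqrt{106 + 0} = \sqrt{106}$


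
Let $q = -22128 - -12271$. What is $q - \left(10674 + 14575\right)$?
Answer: $-35106$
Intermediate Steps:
$q = -9857$ ($q = -22128 + 12271 = -9857$)
$q - \left(10674 + 14575\right) = -9857 - \left(10674 + 14575\right) = -9857 - 25249 = -35106$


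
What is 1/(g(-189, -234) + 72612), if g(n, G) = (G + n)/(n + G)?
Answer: 1/72613 ≈ 1.3772e-5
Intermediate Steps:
g(n, G) = 1 (g(n, G) = (G + n)/(G + n) = 1)
1/(g(-189, -234) + 72612) = 1/(1 + 72612) = 1/72613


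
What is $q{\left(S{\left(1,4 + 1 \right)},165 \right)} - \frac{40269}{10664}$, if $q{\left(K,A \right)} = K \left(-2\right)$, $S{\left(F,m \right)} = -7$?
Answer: $\frac{3517}{344} \approx 10.224$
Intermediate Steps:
$q{\left(K,A \right)} = - 2 K$
$q{\left(S{\left(1,4 + 1 \right)},165 \right)} - \frac{40269}{10664} = \left(-2\right) \left(-7\right) - \frac{40269}{10664} = 14 - \frac{1299}{344} = \frac{3517}{344}$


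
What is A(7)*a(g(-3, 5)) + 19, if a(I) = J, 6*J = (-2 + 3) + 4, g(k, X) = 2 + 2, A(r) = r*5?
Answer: 289/6 ≈ 48.167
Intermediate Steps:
A(r) = 5*r
g(k, X) = 4
J = 5/6 (J = ((-2 + 3) + 4)/6 = (1 + 4)/6 = (1/6)*5 = 5/6 ≈ 0.83333)
a(I) = 5/6
A(7)*a(g(-3, 5)) + 19 = (5*7)*(5/6) + 19 = 35*(5/6) + 19 = 175/6 + 19 = 289/6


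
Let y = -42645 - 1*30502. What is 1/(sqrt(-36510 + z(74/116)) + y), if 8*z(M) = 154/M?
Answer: -5412878/395938486573 - I*sqrt(199763518)/395938486573 ≈ -1.3671e-5 - 3.5697e-8*I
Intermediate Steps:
z(M) = 77/(4*M) (z(M) = (154/M)/8 = 77/(4*M))
y = -73147 (y = -42645 - 30502 = -73147)
1/(sqrt(-36510 + z(74/116)) + y) = 1/(sqrt(-36510 + 77/(4*((74/116)))) - 73147) = 1/(sqrt(-36510 + 77/(4*((74*(1/116))))) - 73147) = 1/(sqrt(-36510 + 77/(4*(37/58))) - 73147) = 1/(sqrt(-36510 + (77/4)*(58/37)) - 73147) = 1/(sqrt(-36510 + 2233/74) - 73147) = 1/(sqrt(-2699507/74) - 73147) = 1/(I*sqrt(199763518)/74 - 73147) = 1/(-73147 + I*sqrt(199763518)/74)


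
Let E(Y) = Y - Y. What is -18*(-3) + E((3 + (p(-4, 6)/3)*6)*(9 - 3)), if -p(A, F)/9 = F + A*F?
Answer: 54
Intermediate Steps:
p(A, F) = -9*F - 9*A*F (p(A, F) = -9*(F + A*F) = -9*F - 9*A*F)
E(Y) = 0
-18*(-3) + E((3 + (p(-4, 6)/3)*6)*(9 - 3)) = -18*(-3) + 0 = 54 + 0 = 54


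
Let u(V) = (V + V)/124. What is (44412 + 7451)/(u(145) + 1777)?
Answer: 3215506/110319 ≈ 29.147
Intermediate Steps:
u(V) = V/62 (u(V) = (2*V)/124 = V/62)
(44412 + 7451)/(u(145) + 1777) = (44412 + 7451)/((1/62)*145 + 1777) = 51863/(145/62 + 1777) = 51863/(110319/62) = 51863*(62/110319) = 3215506/110319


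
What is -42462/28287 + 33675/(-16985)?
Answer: -5313593/1525253 ≈ -3.4837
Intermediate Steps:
-42462/28287 + 33675/(-16985) = -42462*1/28287 + 33675*(-1/16985) = -674/449 - 6735/3397 = -5313593/1525253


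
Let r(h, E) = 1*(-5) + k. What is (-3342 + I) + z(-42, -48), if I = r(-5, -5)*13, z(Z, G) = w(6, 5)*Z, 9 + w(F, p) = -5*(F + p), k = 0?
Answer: -719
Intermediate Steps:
r(h, E) = -5 (r(h, E) = 1*(-5) + 0 = -5 + 0 = -5)
w(F, p) = -9 - 5*F - 5*p (w(F, p) = -9 - 5*(F + p) = -9 + (-5*F - 5*p) = -9 - 5*F - 5*p)
z(Z, G) = -64*Z (z(Z, G) = (-9 - 5*6 - 5*5)*Z = (-9 - 30 - 25)*Z = -64*Z)
I = -65 (I = -5*13 = -65)
(-3342 + I) + z(-42, -48) = (-3342 - 65) - 64*(-42) = -3407 + 2688 = -719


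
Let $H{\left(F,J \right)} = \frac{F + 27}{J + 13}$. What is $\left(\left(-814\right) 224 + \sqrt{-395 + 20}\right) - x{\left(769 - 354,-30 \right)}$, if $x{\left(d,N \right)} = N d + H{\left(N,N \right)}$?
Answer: $- \frac{2888065}{17} + 5 i \sqrt{15} \approx -1.6989 \cdot 10^{5} + 19.365 i$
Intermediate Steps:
$H{\left(F,J \right)} = \frac{27 + F}{13 + J}$
$x{\left(d,N \right)} = N d + \frac{27 + N}{13 + N}$
$\left(\left(-814\right) 224 + \sqrt{-395 + 20}\right) - x{\left(769 - 354,-30 \right)} = \left(\left(-814\right) 224 + \sqrt{-395 + 20}\right) - \frac{27 - 30 - 30 \left(769 - 354\right) \left(13 - 30\right)}{13 - 30} = \left(-182336 + \sqrt{-375}\right) - \frac{27 - 30 - 12450 \left(-17\right)}{-17} = \left(-182336 + 5 i \sqrt{15}\right) - - \frac{27 - 30 + 211650}{17} = \left(-182336 + 5 i \sqrt{15}\right) - \left(- \frac{1}{17}\right) 211647 = \left(-182336 + 5 i \sqrt{15}\right) - - \frac{211647}{17} = \left(-182336 + 5 i \sqrt{15}\right) + \frac{211647}{17} = - \frac{2888065}{17} + 5 i \sqrt{15}$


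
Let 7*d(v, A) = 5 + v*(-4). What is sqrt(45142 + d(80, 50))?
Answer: sqrt(45097) ≈ 212.36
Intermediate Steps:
d(v, A) = 5/7 - 4*v/7 (d(v, A) = (5 + v*(-4))/7 = (5 - 4*v)/7 = 5/7 - 4*v/7)
sqrt(45142 + d(80, 50)) = sqrt(45142 + (5/7 - 4/7*80)) = sqrt(45142 + (5/7 - 320/7)) = sqrt(45142 - 45) = sqrt(45097)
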